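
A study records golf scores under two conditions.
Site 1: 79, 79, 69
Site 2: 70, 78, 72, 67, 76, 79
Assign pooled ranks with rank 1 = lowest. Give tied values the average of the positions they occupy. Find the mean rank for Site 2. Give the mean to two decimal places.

Sorted (ascending): 67, 69, 70, 72, 76, 78, 79, 79, 79
The 3 values of 79 occupy positions 7–9 → average rank 8.
Site 2 values → pooled ranks: 70→3, 78→6, 72→4, 67→1, 76→5, 79→8
Mean rank = (3 + 6 + 4 + 1 + 5 + 8) / 6 = 4.50

4.50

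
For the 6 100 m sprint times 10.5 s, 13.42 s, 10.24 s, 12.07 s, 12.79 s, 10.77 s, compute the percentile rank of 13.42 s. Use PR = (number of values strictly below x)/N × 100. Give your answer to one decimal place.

N = 6.
Strictly below 13.42: 5. Equal to 13.42: 1.
PR = 5/6 × 100 = 83.3

83.3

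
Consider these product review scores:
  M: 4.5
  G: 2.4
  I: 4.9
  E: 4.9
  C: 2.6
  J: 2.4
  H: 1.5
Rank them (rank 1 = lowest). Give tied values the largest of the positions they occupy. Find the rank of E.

7

Sorted (ascending): 1.5, 2.4, 2.4, 2.6, 4.5, 4.9, 4.9
The 2 values of 2.4 occupy positions 2–3 → each gets rank 3.
The 2 values of 4.9 occupy positions 6–7 → each gets rank 7.
E has value 4.9 → rank 7.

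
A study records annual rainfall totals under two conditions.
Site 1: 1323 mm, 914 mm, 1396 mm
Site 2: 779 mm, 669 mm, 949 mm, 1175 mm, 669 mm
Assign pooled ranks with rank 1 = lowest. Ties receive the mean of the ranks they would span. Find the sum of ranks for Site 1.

19

Sorted (ascending): 669, 669, 779, 914, 949, 1175, 1323, 1396
The 2 values of 669 occupy positions 1–2 → average rank (1+2)/2 = 1.5.
Site 1 values → pooled ranks: 1323→7, 914→4, 1396→8
Rank sum = 7 + 4 + 8 = 19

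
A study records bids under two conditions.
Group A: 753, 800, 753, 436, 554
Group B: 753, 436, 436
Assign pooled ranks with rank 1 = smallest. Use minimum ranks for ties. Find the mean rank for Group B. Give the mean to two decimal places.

Sorted (ascending): 436, 436, 436, 554, 753, 753, 753, 800
The 3 values of 436 occupy positions 1–3 → each gets rank 1.
The 3 values of 753 occupy positions 5–7 → each gets rank 5.
Group B values → pooled ranks: 753→5, 436→1, 436→1
Mean rank = (5 + 1 + 1) / 3 = 2.33

2.33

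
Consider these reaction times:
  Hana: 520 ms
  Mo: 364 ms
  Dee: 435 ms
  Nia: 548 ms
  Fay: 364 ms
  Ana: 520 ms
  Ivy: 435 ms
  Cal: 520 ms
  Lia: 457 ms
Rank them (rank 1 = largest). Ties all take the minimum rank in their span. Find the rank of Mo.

Sorted (descending): 548, 520, 520, 520, 457, 435, 435, 364, 364
The 3 values of 520 occupy positions 2–4 → each gets rank 2.
The 2 values of 435 occupy positions 6–7 → each gets rank 6.
The 2 values of 364 occupy positions 8–9 → each gets rank 8.
Mo has value 364 ms → rank 8.

8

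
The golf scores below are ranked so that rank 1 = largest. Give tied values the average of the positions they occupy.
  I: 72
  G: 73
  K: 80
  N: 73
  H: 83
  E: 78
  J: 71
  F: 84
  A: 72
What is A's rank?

7.5

Sorted (descending): 84, 83, 80, 78, 73, 73, 72, 72, 71
The 2 values of 73 occupy positions 5–6 → average rank (5+6)/2 = 5.5.
The 2 values of 72 occupy positions 7–8 → average rank (7+8)/2 = 7.5.
A has value 72 → rank 7.5.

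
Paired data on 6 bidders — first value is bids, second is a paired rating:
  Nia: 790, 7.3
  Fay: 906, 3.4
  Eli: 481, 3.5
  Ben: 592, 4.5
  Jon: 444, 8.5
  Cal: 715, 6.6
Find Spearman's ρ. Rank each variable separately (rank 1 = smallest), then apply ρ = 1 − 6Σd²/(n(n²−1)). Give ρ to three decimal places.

-0.429

Ranks of variable 1: 5, 6, 2, 3, 1, 4
Ranks of variable 2: 5, 1, 2, 3, 6, 4
d = r₁ − r₂: 0, 5, 0, 0, -5, 0
d²: 0, 25, 0, 0, 25, 0; Σd² = 50
ρ = 1 − 6·50/(6·35) = 1 − 300/210 = -0.429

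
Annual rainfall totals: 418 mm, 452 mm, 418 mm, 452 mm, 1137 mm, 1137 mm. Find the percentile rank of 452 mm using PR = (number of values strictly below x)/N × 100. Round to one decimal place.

33.3

N = 6.
Strictly below 452: 2. Equal to 452: 2.
PR = 2/6 × 100 = 33.3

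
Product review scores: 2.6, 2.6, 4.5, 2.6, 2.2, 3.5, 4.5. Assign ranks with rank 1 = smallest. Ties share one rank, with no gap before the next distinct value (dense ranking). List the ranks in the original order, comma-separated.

Sorted (ascending): 2.2, 2.6, 2.6, 2.6, 3.5, 4.5, 4.5
The 3 values of 2.6 share dense rank 2.
The 2 values of 4.5 share dense rank 4.
Remaining distinct values take the next consecutive integers.

2, 2, 4, 2, 1, 3, 4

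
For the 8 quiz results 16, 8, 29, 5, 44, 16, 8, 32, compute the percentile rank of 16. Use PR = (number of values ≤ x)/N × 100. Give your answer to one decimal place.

N = 8.
Strictly below 16: 3. Equal to 16: 2.
PR = 5/8 × 100 = 62.5

62.5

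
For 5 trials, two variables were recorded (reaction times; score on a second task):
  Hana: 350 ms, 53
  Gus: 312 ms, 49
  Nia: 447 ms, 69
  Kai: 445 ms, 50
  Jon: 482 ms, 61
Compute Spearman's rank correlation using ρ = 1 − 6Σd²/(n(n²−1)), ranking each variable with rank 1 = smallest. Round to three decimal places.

Ranks of variable 1: 2, 1, 4, 3, 5
Ranks of variable 2: 3, 1, 5, 2, 4
d = r₁ − r₂: -1, 0, -1, 1, 1
d²: 1, 0, 1, 1, 1; Σd² = 4
ρ = 1 − 6·4/(5·24) = 1 − 24/120 = 0.800

0.800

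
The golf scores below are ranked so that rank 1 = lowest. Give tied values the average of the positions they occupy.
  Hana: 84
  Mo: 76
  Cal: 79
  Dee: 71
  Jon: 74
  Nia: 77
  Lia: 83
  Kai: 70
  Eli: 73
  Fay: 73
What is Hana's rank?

Sorted (ascending): 70, 71, 73, 73, 74, 76, 77, 79, 83, 84
The 2 values of 73 occupy positions 3–4 → average rank (3+4)/2 = 3.5.
Hana has value 84 → rank 10.

10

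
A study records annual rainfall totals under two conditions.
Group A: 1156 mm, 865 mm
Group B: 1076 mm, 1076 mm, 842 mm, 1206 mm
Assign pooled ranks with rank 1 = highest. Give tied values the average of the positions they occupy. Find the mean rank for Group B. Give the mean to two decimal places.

3.50

Sorted (descending): 1206, 1156, 1076, 1076, 865, 842
The 2 values of 1076 occupy positions 3–4 → average rank (3+4)/2 = 3.5.
Group B values → pooled ranks: 1076→3.5, 1076→3.5, 842→6, 1206→1
Mean rank = (3.5 + 3.5 + 6 + 1) / 4 = 3.50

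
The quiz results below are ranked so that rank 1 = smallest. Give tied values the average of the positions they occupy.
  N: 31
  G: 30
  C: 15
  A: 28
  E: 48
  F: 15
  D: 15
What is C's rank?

Sorted (ascending): 15, 15, 15, 28, 30, 31, 48
The 3 values of 15 occupy positions 1–3 → average rank 2.
C has value 15 → rank 2.

2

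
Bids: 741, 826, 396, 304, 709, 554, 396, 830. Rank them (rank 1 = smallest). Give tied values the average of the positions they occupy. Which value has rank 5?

709

Sorted (ascending): 304, 396, 396, 554, 709, 741, 826, 830
The 2 values of 396 occupy positions 2–3 → average rank (2+3)/2 = 2.5.
Rank 5 → value 709.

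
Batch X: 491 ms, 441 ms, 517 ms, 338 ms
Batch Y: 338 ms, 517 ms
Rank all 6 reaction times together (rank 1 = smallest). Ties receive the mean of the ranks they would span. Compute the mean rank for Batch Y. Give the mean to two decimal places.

3.50

Sorted (ascending): 338, 338, 441, 491, 517, 517
The 2 values of 338 occupy positions 1–2 → average rank (1+2)/2 = 1.5.
The 2 values of 517 occupy positions 5–6 → average rank (5+6)/2 = 5.5.
Batch Y values → pooled ranks: 338→1.5, 517→5.5
Mean rank = (1.5 + 5.5) / 2 = 3.50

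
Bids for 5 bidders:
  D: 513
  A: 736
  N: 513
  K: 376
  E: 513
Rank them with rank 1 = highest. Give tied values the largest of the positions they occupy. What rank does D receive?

Sorted (descending): 736, 513, 513, 513, 376
The 3 values of 513 occupy positions 2–4 → each gets rank 4.
D has value 513 → rank 4.

4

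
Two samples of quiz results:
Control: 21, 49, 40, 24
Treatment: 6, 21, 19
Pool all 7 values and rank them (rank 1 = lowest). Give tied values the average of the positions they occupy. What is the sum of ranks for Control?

21.5

Sorted (ascending): 6, 19, 21, 21, 24, 40, 49
The 2 values of 21 occupy positions 3–4 → average rank (3+4)/2 = 3.5.
Control values → pooled ranks: 21→3.5, 49→7, 40→6, 24→5
Rank sum = 3.5 + 7 + 6 + 5 = 21.5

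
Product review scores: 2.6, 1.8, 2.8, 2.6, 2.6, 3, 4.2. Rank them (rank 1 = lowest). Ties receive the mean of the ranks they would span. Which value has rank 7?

4.2

Sorted (ascending): 1.8, 2.6, 2.6, 2.6, 2.8, 3, 4.2
The 3 values of 2.6 occupy positions 2–4 → average rank 3.
Rank 7 → value 4.2.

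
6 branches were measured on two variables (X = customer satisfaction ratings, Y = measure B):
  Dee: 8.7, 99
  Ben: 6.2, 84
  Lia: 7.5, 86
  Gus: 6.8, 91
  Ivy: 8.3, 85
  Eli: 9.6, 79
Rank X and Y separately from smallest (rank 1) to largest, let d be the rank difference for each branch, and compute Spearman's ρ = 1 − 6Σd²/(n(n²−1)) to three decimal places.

Ranks of variable 1: 5, 1, 3, 2, 4, 6
Ranks of variable 2: 6, 2, 4, 5, 3, 1
d = r₁ − r₂: -1, -1, -1, -3, 1, 5
d²: 1, 1, 1, 9, 1, 25; Σd² = 38
ρ = 1 − 6·38/(6·35) = 1 − 228/210 = -0.086

-0.086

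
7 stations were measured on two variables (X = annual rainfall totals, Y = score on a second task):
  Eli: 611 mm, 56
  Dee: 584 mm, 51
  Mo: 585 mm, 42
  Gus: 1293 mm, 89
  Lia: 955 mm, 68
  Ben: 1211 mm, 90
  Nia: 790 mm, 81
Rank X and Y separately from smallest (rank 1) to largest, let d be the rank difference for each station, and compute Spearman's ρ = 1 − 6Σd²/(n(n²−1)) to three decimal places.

Ranks of variable 1: 3, 1, 2, 7, 5, 6, 4
Ranks of variable 2: 3, 2, 1, 6, 4, 7, 5
d = r₁ − r₂: 0, -1, 1, 1, 1, -1, -1
d²: 0, 1, 1, 1, 1, 1, 1; Σd² = 6
ρ = 1 − 6·6/(7·48) = 1 − 36/336 = 0.893

0.893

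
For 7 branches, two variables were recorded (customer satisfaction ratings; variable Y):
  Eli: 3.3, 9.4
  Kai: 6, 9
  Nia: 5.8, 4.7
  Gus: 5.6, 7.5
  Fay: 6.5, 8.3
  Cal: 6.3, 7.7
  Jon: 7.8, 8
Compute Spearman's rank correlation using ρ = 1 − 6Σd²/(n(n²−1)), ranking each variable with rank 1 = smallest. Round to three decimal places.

Ranks of variable 1: 1, 4, 3, 2, 6, 5, 7
Ranks of variable 2: 7, 6, 1, 2, 5, 3, 4
d = r₁ − r₂: -6, -2, 2, 0, 1, 2, 3
d²: 36, 4, 4, 0, 1, 4, 9; Σd² = 58
ρ = 1 − 6·58/(7·48) = 1 − 348/336 = -0.036

-0.036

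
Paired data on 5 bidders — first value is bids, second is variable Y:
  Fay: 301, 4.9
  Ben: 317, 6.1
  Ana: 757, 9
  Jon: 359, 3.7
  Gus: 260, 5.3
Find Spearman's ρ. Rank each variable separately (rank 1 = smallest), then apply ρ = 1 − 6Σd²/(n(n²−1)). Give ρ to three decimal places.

0.300

Ranks of variable 1: 2, 3, 5, 4, 1
Ranks of variable 2: 2, 4, 5, 1, 3
d = r₁ − r₂: 0, -1, 0, 3, -2
d²: 0, 1, 0, 9, 4; Σd² = 14
ρ = 1 − 6·14/(5·24) = 1 − 84/120 = 0.300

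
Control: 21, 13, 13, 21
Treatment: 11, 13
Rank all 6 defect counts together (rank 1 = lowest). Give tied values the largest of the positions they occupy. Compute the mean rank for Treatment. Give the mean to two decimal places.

2.50

Sorted (ascending): 11, 13, 13, 13, 21, 21
The 3 values of 13 occupy positions 2–4 → each gets rank 4.
The 2 values of 21 occupy positions 5–6 → each gets rank 6.
Treatment values → pooled ranks: 11→1, 13→4
Mean rank = (1 + 4) / 2 = 2.50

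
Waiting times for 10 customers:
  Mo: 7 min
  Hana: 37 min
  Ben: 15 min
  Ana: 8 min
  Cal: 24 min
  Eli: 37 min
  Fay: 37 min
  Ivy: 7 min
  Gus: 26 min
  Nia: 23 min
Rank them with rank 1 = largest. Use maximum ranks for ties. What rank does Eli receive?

3

Sorted (descending): 37, 37, 37, 26, 24, 23, 15, 8, 7, 7
The 3 values of 37 occupy positions 1–3 → each gets rank 3.
The 2 values of 7 occupy positions 9–10 → each gets rank 10.
Eli has value 37 min → rank 3.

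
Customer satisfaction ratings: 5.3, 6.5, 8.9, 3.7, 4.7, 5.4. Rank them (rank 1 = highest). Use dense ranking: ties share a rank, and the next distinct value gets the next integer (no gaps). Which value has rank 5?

Sorted (descending): 8.9, 6.5, 5.4, 5.3, 4.7, 3.7
No ties — each value takes its position as its rank.
Rank 5 → value 4.7.

4.7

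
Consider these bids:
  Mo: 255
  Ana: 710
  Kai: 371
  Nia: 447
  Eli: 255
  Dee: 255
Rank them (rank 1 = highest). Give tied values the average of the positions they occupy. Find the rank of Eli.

5

Sorted (descending): 710, 447, 371, 255, 255, 255
The 3 values of 255 occupy positions 4–6 → average rank 5.
Eli has value 255 → rank 5.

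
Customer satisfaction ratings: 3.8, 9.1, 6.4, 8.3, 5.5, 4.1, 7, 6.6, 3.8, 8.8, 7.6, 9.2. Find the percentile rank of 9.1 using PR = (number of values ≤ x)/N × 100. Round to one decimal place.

N = 12.
Strictly below 9.1: 10. Equal to 9.1: 1.
PR = 11/12 × 100 = 91.7

91.7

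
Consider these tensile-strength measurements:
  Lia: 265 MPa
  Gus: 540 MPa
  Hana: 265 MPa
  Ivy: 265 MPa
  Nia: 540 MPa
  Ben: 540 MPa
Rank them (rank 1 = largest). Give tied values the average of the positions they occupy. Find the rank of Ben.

Sorted (descending): 540, 540, 540, 265, 265, 265
The 3 values of 540 occupy positions 1–3 → average rank 2.
The 3 values of 265 occupy positions 4–6 → average rank 5.
Ben has value 540 MPa → rank 2.

2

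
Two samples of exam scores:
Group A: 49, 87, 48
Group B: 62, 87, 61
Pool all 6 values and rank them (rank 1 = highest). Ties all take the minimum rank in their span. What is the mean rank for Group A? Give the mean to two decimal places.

4.00

Sorted (descending): 87, 87, 62, 61, 49, 48
The 2 values of 87 occupy positions 1–2 → each gets rank 1.
Group A values → pooled ranks: 49→5, 87→1, 48→6
Mean rank = (5 + 1 + 6) / 3 = 4.00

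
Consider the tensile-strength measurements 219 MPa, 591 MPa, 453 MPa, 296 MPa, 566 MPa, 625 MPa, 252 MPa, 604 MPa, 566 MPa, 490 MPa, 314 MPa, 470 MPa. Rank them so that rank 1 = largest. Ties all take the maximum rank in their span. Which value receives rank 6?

490

Sorted (descending): 625, 604, 591, 566, 566, 490, 470, 453, 314, 296, 252, 219
The 2 values of 566 occupy positions 4–5 → each gets rank 5.
Rank 6 → value 490.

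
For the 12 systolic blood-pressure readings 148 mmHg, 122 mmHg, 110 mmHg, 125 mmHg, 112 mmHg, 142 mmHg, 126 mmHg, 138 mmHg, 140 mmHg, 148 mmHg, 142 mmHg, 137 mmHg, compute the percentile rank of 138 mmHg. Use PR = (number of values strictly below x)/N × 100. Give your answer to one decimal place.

50.0

N = 12.
Strictly below 138: 6. Equal to 138: 1.
PR = 6/12 × 100 = 50.0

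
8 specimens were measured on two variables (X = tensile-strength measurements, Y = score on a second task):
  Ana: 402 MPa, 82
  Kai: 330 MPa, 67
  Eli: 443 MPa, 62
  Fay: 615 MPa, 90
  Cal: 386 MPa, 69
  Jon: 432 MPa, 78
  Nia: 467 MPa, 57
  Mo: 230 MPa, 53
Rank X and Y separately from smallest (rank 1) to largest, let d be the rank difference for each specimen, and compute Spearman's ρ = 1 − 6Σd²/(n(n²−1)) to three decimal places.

Ranks of variable 1: 4, 2, 6, 8, 3, 5, 7, 1
Ranks of variable 2: 7, 4, 3, 8, 5, 6, 2, 1
d = r₁ − r₂: -3, -2, 3, 0, -2, -1, 5, 0
d²: 9, 4, 9, 0, 4, 1, 25, 0; Σd² = 52
ρ = 1 − 6·52/(8·63) = 1 − 312/504 = 0.381

0.381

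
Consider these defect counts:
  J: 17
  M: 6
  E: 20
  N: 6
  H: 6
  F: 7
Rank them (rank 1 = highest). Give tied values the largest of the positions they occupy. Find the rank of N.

6

Sorted (descending): 20, 17, 7, 6, 6, 6
The 3 values of 6 occupy positions 4–6 → each gets rank 6.
N has value 6 → rank 6.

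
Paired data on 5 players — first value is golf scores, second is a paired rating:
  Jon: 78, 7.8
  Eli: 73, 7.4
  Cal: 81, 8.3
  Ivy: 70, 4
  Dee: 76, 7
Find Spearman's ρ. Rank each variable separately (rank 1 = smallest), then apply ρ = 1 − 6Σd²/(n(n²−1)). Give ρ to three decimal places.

Ranks of variable 1: 4, 2, 5, 1, 3
Ranks of variable 2: 4, 3, 5, 1, 2
d = r₁ − r₂: 0, -1, 0, 0, 1
d²: 0, 1, 0, 0, 1; Σd² = 2
ρ = 1 − 6·2/(5·24) = 1 − 12/120 = 0.900

0.900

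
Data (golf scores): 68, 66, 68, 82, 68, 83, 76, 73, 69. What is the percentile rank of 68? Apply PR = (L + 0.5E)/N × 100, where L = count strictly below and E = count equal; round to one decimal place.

27.8

N = 9.
Strictly below 68: 1. Equal to 68: 3.
PR = (1 + 0.5·3)/9 × 100 = 27.8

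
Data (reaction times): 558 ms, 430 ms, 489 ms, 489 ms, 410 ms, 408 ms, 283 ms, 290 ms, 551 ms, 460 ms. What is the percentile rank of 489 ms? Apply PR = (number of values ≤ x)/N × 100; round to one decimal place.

80.0

N = 10.
Strictly below 489: 6. Equal to 489: 2.
PR = 8/10 × 100 = 80.0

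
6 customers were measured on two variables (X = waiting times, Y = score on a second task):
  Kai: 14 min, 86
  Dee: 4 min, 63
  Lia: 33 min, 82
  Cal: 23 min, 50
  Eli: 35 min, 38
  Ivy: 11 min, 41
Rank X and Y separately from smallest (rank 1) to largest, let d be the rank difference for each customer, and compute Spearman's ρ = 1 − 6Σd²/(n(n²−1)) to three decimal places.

Ranks of variable 1: 3, 1, 5, 4, 6, 2
Ranks of variable 2: 6, 4, 5, 3, 1, 2
d = r₁ − r₂: -3, -3, 0, 1, 5, 0
d²: 9, 9, 0, 1, 25, 0; Σd² = 44
ρ = 1 − 6·44/(6·35) = 1 − 264/210 = -0.257

-0.257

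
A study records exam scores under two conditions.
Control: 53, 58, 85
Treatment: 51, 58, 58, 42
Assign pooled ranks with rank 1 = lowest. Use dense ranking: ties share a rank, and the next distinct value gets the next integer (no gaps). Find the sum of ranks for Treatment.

11

Sorted (ascending): 42, 51, 53, 58, 58, 58, 85
The 3 values of 58 share dense rank 4.
Remaining distinct values take the next consecutive integers.
Treatment values → pooled ranks: 51→2, 58→4, 58→4, 42→1
Rank sum = 2 + 4 + 4 + 1 = 11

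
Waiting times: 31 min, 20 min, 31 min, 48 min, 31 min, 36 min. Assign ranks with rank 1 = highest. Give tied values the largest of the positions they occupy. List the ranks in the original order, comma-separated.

Sorted (descending): 48, 36, 31, 31, 31, 20
The 3 values of 31 occupy positions 3–5 → each gets rank 5.

5, 6, 5, 1, 5, 2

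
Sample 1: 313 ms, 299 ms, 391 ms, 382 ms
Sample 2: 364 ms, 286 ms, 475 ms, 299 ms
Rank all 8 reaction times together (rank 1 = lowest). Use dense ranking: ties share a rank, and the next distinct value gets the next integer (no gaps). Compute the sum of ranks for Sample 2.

14

Sorted (ascending): 286, 299, 299, 313, 364, 382, 391, 475
The 2 values of 299 share dense rank 2.
Remaining distinct values take the next consecutive integers.
Sample 2 values → pooled ranks: 364→4, 286→1, 475→7, 299→2
Rank sum = 4 + 1 + 7 + 2 = 14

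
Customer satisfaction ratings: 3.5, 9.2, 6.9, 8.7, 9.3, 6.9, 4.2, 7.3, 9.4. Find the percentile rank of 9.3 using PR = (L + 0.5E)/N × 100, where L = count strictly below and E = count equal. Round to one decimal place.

83.3

N = 9.
Strictly below 9.3: 7. Equal to 9.3: 1.
PR = (7 + 0.5·1)/9 × 100 = 83.3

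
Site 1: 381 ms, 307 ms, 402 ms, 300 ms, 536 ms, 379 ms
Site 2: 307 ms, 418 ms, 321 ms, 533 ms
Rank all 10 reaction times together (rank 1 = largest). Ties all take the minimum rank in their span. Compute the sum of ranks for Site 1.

Sorted (descending): 536, 533, 418, 402, 381, 379, 321, 307, 307, 300
The 2 values of 307 occupy positions 8–9 → each gets rank 8.
Site 1 values → pooled ranks: 381→5, 307→8, 402→4, 300→10, 536→1, 379→6
Rank sum = 5 + 8 + 4 + 10 + 1 + 6 = 34

34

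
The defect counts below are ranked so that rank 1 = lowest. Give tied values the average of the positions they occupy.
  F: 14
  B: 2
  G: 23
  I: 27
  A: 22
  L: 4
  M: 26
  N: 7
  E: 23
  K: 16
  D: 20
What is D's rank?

6

Sorted (ascending): 2, 4, 7, 14, 16, 20, 22, 23, 23, 26, 27
The 2 values of 23 occupy positions 8–9 → average rank (8+9)/2 = 8.5.
D has value 20 → rank 6.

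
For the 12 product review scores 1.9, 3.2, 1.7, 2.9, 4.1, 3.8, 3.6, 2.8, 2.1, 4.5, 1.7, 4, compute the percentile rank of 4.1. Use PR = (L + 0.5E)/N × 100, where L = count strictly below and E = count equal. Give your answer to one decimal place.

N = 12.
Strictly below 4.1: 10. Equal to 4.1: 1.
PR = (10 + 0.5·1)/12 × 100 = 87.5

87.5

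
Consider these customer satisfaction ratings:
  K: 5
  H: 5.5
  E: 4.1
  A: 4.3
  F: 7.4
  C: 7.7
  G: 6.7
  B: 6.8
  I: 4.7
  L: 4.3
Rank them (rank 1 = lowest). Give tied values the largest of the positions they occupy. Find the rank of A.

Sorted (ascending): 4.1, 4.3, 4.3, 4.7, 5, 5.5, 6.7, 6.8, 7.4, 7.7
The 2 values of 4.3 occupy positions 2–3 → each gets rank 3.
A has value 4.3 → rank 3.

3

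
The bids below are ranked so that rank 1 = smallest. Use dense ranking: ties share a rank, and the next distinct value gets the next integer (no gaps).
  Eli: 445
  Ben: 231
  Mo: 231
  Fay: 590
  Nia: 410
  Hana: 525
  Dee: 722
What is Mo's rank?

1

Sorted (ascending): 231, 231, 410, 445, 525, 590, 722
The 2 values of 231 share dense rank 1.
Remaining distinct values take the next consecutive integers.
Mo has value 231 → rank 1.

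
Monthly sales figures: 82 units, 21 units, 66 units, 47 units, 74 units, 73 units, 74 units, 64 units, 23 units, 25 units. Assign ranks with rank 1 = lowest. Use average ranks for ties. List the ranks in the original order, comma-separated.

Sorted (ascending): 21, 23, 25, 47, 64, 66, 73, 74, 74, 82
The 2 values of 74 occupy positions 8–9 → average rank (8+9)/2 = 8.5.

10, 1, 6, 4, 8.5, 7, 8.5, 5, 2, 3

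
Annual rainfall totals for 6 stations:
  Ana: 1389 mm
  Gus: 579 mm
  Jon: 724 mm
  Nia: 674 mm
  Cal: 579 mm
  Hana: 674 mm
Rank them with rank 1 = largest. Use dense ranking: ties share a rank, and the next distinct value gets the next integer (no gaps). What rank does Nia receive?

3

Sorted (descending): 1389, 724, 674, 674, 579, 579
The 2 values of 674 share dense rank 3.
The 2 values of 579 share dense rank 4.
Remaining distinct values take the next consecutive integers.
Nia has value 674 mm → rank 3.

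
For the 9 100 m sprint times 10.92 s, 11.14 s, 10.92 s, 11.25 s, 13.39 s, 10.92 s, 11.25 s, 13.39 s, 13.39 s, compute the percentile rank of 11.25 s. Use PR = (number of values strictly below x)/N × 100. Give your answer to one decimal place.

44.4

N = 9.
Strictly below 11.25: 4. Equal to 11.25: 2.
PR = 4/9 × 100 = 44.4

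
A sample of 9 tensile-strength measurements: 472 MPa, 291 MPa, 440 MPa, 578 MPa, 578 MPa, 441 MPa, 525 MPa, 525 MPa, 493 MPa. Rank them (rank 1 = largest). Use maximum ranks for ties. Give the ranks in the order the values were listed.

6, 9, 8, 2, 2, 7, 4, 4, 5

Sorted (descending): 578, 578, 525, 525, 493, 472, 441, 440, 291
The 2 values of 578 occupy positions 1–2 → each gets rank 2.
The 2 values of 525 occupy positions 3–4 → each gets rank 4.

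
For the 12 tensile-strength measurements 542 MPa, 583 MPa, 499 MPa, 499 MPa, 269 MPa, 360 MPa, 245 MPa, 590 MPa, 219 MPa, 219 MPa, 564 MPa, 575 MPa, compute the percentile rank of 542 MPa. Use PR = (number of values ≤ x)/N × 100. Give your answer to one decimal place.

N = 12.
Strictly below 542: 7. Equal to 542: 1.
PR = 8/12 × 100 = 66.7

66.7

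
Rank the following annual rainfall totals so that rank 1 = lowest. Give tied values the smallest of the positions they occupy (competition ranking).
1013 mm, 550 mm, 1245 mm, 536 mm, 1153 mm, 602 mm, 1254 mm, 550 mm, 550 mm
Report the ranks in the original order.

6, 2, 8, 1, 7, 5, 9, 2, 2

Sorted (ascending): 536, 550, 550, 550, 602, 1013, 1153, 1245, 1254
The 3 values of 550 occupy positions 2–4 → each gets rank 2.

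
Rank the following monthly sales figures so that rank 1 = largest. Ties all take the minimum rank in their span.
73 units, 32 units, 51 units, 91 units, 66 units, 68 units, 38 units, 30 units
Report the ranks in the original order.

2, 7, 5, 1, 4, 3, 6, 8

Sorted (descending): 91, 73, 68, 66, 51, 38, 32, 30
No ties — each value takes its position as its rank.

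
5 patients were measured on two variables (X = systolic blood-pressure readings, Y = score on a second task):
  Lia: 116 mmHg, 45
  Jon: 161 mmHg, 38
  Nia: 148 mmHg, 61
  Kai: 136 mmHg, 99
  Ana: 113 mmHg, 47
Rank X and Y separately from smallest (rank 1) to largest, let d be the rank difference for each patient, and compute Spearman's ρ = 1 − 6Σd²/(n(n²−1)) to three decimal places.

Ranks of variable 1: 2, 5, 4, 3, 1
Ranks of variable 2: 2, 1, 4, 5, 3
d = r₁ − r₂: 0, 4, 0, -2, -2
d²: 0, 16, 0, 4, 4; Σd² = 24
ρ = 1 − 6·24/(5·24) = 1 − 144/120 = -0.200

-0.200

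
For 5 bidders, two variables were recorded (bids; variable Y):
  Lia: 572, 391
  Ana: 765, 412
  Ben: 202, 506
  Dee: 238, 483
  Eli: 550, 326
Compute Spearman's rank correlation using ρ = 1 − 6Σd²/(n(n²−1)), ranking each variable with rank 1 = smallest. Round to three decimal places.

Ranks of variable 1: 4, 5, 1, 2, 3
Ranks of variable 2: 2, 3, 5, 4, 1
d = r₁ − r₂: 2, 2, -4, -2, 2
d²: 4, 4, 16, 4, 4; Σd² = 32
ρ = 1 − 6·32/(5·24) = 1 − 192/120 = -0.600

-0.600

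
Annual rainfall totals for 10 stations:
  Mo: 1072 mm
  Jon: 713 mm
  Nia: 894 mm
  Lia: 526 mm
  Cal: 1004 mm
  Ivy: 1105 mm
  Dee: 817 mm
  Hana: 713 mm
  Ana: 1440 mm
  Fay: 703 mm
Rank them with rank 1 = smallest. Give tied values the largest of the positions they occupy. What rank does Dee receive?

5

Sorted (ascending): 526, 703, 713, 713, 817, 894, 1004, 1072, 1105, 1440
The 2 values of 713 occupy positions 3–4 → each gets rank 4.
Dee has value 817 mm → rank 5.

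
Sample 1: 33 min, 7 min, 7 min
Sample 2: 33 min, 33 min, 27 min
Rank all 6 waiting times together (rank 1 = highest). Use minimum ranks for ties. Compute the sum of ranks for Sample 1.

Sorted (descending): 33, 33, 33, 27, 7, 7
The 3 values of 33 occupy positions 1–3 → each gets rank 1.
The 2 values of 7 occupy positions 5–6 → each gets rank 5.
Sample 1 values → pooled ranks: 33→1, 7→5, 7→5
Rank sum = 1 + 5 + 5 = 11

11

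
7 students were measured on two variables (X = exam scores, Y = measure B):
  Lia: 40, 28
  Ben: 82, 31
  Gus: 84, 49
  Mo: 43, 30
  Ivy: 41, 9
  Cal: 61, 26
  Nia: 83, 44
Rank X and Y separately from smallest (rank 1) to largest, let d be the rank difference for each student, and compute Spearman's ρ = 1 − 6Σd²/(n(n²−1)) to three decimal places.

0.821

Ranks of variable 1: 1, 5, 7, 3, 2, 4, 6
Ranks of variable 2: 3, 5, 7, 4, 1, 2, 6
d = r₁ − r₂: -2, 0, 0, -1, 1, 2, 0
d²: 4, 0, 0, 1, 1, 4, 0; Σd² = 10
ρ = 1 − 6·10/(7·48) = 1 − 60/336 = 0.821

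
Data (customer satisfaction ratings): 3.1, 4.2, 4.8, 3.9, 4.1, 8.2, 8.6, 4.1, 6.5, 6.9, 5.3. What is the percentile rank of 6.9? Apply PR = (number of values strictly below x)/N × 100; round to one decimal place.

N = 11.
Strictly below 6.9: 8. Equal to 6.9: 1.
PR = 8/11 × 100 = 72.7

72.7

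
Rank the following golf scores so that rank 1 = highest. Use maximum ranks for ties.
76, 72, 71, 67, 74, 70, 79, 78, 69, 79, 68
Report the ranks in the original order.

Sorted (descending): 79, 79, 78, 76, 74, 72, 71, 70, 69, 68, 67
The 2 values of 79 occupy positions 1–2 → each gets rank 2.

4, 6, 7, 11, 5, 8, 2, 3, 9, 2, 10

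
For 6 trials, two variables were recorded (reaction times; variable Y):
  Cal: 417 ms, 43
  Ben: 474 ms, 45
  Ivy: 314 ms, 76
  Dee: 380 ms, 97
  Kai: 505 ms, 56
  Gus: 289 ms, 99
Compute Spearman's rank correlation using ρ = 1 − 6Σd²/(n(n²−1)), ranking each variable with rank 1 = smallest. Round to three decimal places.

Ranks of variable 1: 4, 5, 2, 3, 6, 1
Ranks of variable 2: 1, 2, 4, 5, 3, 6
d = r₁ − r₂: 3, 3, -2, -2, 3, -5
d²: 9, 9, 4, 4, 9, 25; Σd² = 60
ρ = 1 − 6·60/(6·35) = 1 − 360/210 = -0.714

-0.714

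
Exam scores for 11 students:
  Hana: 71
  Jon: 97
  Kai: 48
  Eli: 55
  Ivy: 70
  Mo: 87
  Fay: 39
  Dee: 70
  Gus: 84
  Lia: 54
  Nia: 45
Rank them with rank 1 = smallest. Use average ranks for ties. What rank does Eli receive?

Sorted (ascending): 39, 45, 48, 54, 55, 70, 70, 71, 84, 87, 97
The 2 values of 70 occupy positions 6–7 → average rank (6+7)/2 = 6.5.
Eli has value 55 → rank 5.

5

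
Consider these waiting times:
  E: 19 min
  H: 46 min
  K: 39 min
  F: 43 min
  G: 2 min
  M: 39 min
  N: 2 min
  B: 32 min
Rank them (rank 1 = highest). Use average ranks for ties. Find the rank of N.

Sorted (descending): 46, 43, 39, 39, 32, 19, 2, 2
The 2 values of 39 occupy positions 3–4 → average rank (3+4)/2 = 3.5.
The 2 values of 2 occupy positions 7–8 → average rank (7+8)/2 = 7.5.
N has value 2 min → rank 7.5.

7.5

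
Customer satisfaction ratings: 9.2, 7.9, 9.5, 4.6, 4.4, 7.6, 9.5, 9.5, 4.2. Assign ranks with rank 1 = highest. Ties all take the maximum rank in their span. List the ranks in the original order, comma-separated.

4, 5, 3, 7, 8, 6, 3, 3, 9

Sorted (descending): 9.5, 9.5, 9.5, 9.2, 7.9, 7.6, 4.6, 4.4, 4.2
The 3 values of 9.5 occupy positions 1–3 → each gets rank 3.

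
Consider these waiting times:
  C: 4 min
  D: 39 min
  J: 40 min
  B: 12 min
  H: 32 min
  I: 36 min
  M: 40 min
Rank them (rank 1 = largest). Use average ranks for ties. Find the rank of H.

5

Sorted (descending): 40, 40, 39, 36, 32, 12, 4
The 2 values of 40 occupy positions 1–2 → average rank (1+2)/2 = 1.5.
H has value 32 min → rank 5.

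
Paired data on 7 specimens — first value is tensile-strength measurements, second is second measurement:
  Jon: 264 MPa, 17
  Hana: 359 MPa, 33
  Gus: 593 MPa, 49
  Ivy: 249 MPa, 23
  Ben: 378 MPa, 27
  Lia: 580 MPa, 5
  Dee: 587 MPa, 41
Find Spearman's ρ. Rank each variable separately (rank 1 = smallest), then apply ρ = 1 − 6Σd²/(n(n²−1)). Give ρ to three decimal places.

0.571

Ranks of variable 1: 2, 3, 7, 1, 4, 5, 6
Ranks of variable 2: 2, 5, 7, 3, 4, 1, 6
d = r₁ − r₂: 0, -2, 0, -2, 0, 4, 0
d²: 0, 4, 0, 4, 0, 16, 0; Σd² = 24
ρ = 1 − 6·24/(7·48) = 1 − 144/336 = 0.571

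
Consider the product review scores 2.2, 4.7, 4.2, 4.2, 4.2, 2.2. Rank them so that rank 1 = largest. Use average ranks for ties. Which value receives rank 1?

Sorted (descending): 4.7, 4.2, 4.2, 4.2, 2.2, 2.2
The 3 values of 4.2 occupy positions 2–4 → average rank 3.
The 2 values of 2.2 occupy positions 5–6 → average rank (5+6)/2 = 5.5.
Rank 1 → value 4.7.

4.7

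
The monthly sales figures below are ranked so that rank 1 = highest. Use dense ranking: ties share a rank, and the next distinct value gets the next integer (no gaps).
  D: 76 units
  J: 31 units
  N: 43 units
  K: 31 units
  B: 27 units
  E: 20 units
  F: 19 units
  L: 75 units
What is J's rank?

Sorted (descending): 76, 75, 43, 31, 31, 27, 20, 19
The 2 values of 31 share dense rank 4.
Remaining distinct values take the next consecutive integers.
J has value 31 units → rank 4.

4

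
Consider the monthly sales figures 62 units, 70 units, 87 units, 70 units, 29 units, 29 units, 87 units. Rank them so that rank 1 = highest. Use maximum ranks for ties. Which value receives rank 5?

Sorted (descending): 87, 87, 70, 70, 62, 29, 29
The 2 values of 87 occupy positions 1–2 → each gets rank 2.
The 2 values of 70 occupy positions 3–4 → each gets rank 4.
The 2 values of 29 occupy positions 6–7 → each gets rank 7.
Rank 5 → value 62.

62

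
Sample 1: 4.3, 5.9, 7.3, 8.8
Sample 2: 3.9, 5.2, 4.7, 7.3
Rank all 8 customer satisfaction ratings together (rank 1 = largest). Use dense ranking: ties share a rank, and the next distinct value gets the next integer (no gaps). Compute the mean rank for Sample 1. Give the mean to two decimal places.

Sorted (descending): 8.8, 7.3, 7.3, 5.9, 5.2, 4.7, 4.3, 3.9
The 2 values of 7.3 share dense rank 2.
Remaining distinct values take the next consecutive integers.
Sample 1 values → pooled ranks: 4.3→6, 5.9→3, 7.3→2, 8.8→1
Mean rank = (6 + 3 + 2 + 1) / 4 = 3.00

3.00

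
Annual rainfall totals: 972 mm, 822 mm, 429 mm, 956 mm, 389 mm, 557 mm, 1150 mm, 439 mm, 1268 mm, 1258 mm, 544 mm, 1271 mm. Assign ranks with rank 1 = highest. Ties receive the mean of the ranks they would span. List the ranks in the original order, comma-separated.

Sorted (descending): 1271, 1268, 1258, 1150, 972, 956, 822, 557, 544, 439, 429, 389
No ties — each value takes its position as its rank.

5, 7, 11, 6, 12, 8, 4, 10, 2, 3, 9, 1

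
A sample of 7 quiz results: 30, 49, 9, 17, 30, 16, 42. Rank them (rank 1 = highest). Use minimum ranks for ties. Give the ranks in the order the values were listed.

Sorted (descending): 49, 42, 30, 30, 17, 16, 9
The 2 values of 30 occupy positions 3–4 → each gets rank 3.

3, 1, 7, 5, 3, 6, 2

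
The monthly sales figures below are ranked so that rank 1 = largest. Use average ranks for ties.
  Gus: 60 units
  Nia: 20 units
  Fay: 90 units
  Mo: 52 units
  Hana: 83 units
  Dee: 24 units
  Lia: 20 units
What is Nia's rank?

Sorted (descending): 90, 83, 60, 52, 24, 20, 20
The 2 values of 20 occupy positions 6–7 → average rank (6+7)/2 = 6.5.
Nia has value 20 units → rank 6.5.

6.5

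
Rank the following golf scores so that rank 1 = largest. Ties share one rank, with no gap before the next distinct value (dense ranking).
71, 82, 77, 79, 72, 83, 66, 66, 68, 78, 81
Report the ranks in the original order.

8, 2, 6, 4, 7, 1, 10, 10, 9, 5, 3

Sorted (descending): 83, 82, 81, 79, 78, 77, 72, 71, 68, 66, 66
The 2 values of 66 share dense rank 10.
Remaining distinct values take the next consecutive integers.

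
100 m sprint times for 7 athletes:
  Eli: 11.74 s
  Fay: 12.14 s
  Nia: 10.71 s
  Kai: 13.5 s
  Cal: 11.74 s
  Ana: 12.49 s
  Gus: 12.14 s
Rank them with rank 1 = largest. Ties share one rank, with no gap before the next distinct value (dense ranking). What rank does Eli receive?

4

Sorted (descending): 13.5, 12.49, 12.14, 12.14, 11.74, 11.74, 10.71
The 2 values of 12.14 share dense rank 3.
The 2 values of 11.74 share dense rank 4.
Remaining distinct values take the next consecutive integers.
Eli has value 11.74 s → rank 4.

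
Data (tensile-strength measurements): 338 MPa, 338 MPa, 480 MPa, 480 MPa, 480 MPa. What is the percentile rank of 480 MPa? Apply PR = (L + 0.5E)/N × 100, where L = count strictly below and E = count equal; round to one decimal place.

N = 5.
Strictly below 480: 2. Equal to 480: 3.
PR = (2 + 0.5·3)/5 × 100 = 70.0

70.0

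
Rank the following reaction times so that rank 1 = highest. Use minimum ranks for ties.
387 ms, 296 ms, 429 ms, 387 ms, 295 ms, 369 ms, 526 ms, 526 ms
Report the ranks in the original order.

4, 7, 3, 4, 8, 6, 1, 1

Sorted (descending): 526, 526, 429, 387, 387, 369, 296, 295
The 2 values of 526 occupy positions 1–2 → each gets rank 1.
The 2 values of 387 occupy positions 4–5 → each gets rank 4.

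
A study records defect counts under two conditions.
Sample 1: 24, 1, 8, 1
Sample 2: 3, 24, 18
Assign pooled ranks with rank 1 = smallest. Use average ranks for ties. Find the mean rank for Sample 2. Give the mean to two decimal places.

Sorted (ascending): 1, 1, 3, 8, 18, 24, 24
The 2 values of 1 occupy positions 1–2 → average rank (1+2)/2 = 1.5.
The 2 values of 24 occupy positions 6–7 → average rank (6+7)/2 = 6.5.
Sample 2 values → pooled ranks: 3→3, 24→6.5, 18→5
Mean rank = (3 + 6.5 + 5) / 3 = 4.83

4.83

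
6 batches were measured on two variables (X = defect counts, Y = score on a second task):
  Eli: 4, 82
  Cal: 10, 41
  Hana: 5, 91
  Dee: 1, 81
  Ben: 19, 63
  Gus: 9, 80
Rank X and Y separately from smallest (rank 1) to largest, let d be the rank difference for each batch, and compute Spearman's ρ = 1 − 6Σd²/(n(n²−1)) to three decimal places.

-0.714

Ranks of variable 1: 2, 5, 3, 1, 6, 4
Ranks of variable 2: 5, 1, 6, 4, 2, 3
d = r₁ − r₂: -3, 4, -3, -3, 4, 1
d²: 9, 16, 9, 9, 16, 1; Σd² = 60
ρ = 1 − 6·60/(6·35) = 1 − 360/210 = -0.714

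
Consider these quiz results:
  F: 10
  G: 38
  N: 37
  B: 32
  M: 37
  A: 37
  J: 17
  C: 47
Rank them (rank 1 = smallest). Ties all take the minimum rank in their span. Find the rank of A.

Sorted (ascending): 10, 17, 32, 37, 37, 37, 38, 47
The 3 values of 37 occupy positions 4–6 → each gets rank 4.
A has value 37 → rank 4.

4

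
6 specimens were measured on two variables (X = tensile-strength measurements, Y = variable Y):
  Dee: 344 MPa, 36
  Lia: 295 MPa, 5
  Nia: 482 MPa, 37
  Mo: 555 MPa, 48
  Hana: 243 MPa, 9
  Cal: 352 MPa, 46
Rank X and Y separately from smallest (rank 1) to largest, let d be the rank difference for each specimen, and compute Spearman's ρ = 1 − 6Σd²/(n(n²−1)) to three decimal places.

0.886

Ranks of variable 1: 3, 2, 5, 6, 1, 4
Ranks of variable 2: 3, 1, 4, 6, 2, 5
d = r₁ − r₂: 0, 1, 1, 0, -1, -1
d²: 0, 1, 1, 0, 1, 1; Σd² = 4
ρ = 1 − 6·4/(6·35) = 1 − 24/210 = 0.886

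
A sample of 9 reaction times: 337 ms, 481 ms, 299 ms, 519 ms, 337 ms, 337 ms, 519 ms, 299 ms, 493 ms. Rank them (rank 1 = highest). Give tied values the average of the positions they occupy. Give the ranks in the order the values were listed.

Sorted (descending): 519, 519, 493, 481, 337, 337, 337, 299, 299
The 2 values of 519 occupy positions 1–2 → average rank (1+2)/2 = 1.5.
The 3 values of 337 occupy positions 5–7 → average rank 6.
The 2 values of 299 occupy positions 8–9 → average rank (8+9)/2 = 8.5.

6, 4, 8.5, 1.5, 6, 6, 1.5, 8.5, 3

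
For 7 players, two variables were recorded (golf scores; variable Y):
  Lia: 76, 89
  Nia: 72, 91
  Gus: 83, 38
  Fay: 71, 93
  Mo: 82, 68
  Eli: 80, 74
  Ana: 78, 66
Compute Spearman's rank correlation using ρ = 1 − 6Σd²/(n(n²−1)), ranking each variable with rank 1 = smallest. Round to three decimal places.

-0.893

Ranks of variable 1: 3, 2, 7, 1, 6, 5, 4
Ranks of variable 2: 5, 6, 1, 7, 3, 4, 2
d = r₁ − r₂: -2, -4, 6, -6, 3, 1, 2
d²: 4, 16, 36, 36, 9, 1, 4; Σd² = 106
ρ = 1 − 6·106/(7·48) = 1 − 636/336 = -0.893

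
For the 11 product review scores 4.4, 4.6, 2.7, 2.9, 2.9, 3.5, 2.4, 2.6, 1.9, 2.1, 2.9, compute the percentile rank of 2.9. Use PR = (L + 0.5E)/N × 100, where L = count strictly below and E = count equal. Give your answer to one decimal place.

59.1

N = 11.
Strictly below 2.9: 5. Equal to 2.9: 3.
PR = (5 + 0.5·3)/11 × 100 = 59.1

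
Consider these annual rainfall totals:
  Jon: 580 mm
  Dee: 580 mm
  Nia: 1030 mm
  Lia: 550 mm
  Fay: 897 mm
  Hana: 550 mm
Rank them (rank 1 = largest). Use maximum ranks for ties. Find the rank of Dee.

4

Sorted (descending): 1030, 897, 580, 580, 550, 550
The 2 values of 580 occupy positions 3–4 → each gets rank 4.
The 2 values of 550 occupy positions 5–6 → each gets rank 6.
Dee has value 580 mm → rank 4.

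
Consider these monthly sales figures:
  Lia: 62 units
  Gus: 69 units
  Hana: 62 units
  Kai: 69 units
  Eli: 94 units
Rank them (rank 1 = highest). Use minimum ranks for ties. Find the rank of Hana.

Sorted (descending): 94, 69, 69, 62, 62
The 2 values of 69 occupy positions 2–3 → each gets rank 2.
The 2 values of 62 occupy positions 4–5 → each gets rank 4.
Hana has value 62 units → rank 4.

4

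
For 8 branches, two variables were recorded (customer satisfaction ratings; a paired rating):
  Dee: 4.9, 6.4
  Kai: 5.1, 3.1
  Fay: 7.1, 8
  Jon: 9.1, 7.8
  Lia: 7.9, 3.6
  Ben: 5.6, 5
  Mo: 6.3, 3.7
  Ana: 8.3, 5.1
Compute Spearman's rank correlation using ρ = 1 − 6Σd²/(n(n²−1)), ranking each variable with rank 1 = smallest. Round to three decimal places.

0.310

Ranks of variable 1: 1, 2, 5, 8, 6, 3, 4, 7
Ranks of variable 2: 6, 1, 8, 7, 2, 4, 3, 5
d = r₁ − r₂: -5, 1, -3, 1, 4, -1, 1, 2
d²: 25, 1, 9, 1, 16, 1, 1, 4; Σd² = 58
ρ = 1 − 6·58/(8·63) = 1 − 348/504 = 0.310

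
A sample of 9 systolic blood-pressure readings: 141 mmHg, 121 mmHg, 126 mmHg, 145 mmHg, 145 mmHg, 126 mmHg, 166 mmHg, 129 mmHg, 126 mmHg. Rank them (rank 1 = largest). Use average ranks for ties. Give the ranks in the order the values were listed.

Sorted (descending): 166, 145, 145, 141, 129, 126, 126, 126, 121
The 2 values of 145 occupy positions 2–3 → average rank (2+3)/2 = 2.5.
The 3 values of 126 occupy positions 6–8 → average rank 7.

4, 9, 7, 2.5, 2.5, 7, 1, 5, 7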